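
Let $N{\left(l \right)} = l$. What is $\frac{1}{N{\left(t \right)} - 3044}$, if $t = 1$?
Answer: $- \frac{1}{3043} \approx -0.00032862$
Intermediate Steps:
$\frac{1}{N{\left(t \right)} - 3044} = \frac{1}{1 - 3044} = \frac{1}{-3043} = - \frac{1}{3043}$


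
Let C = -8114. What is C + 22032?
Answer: 13918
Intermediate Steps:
C + 22032 = -8114 + 22032 = 13918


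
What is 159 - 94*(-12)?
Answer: 1287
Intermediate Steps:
159 - 94*(-12) = 159 + 1128 = 1287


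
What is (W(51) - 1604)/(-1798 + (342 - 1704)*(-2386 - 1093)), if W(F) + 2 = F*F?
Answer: 199/947320 ≈ 0.00021007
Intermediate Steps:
W(F) = -2 + F**2 (W(F) = -2 + F*F = -2 + F**2)
(W(51) - 1604)/(-1798 + (342 - 1704)*(-2386 - 1093)) = ((-2 + 51**2) - 1604)/(-1798 + (342 - 1704)*(-2386 - 1093)) = ((-2 + 2601) - 1604)/(-1798 - 1362*(-3479)) = (2599 - 1604)/(-1798 + 4738398) = 995/4736600 = 995*(1/4736600) = 199/947320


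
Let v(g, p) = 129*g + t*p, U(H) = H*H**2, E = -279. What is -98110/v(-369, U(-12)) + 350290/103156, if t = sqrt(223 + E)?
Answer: 4940861301443/929577038454 - 2511616*I*sqrt(14)/18022743 ≈ 5.3152 - 0.52143*I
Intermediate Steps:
U(H) = H**3
t = 2*I*sqrt(14) (t = sqrt(223 - 279) = sqrt(-56) = 2*I*sqrt(14) ≈ 7.4833*I)
v(g, p) = 129*g + 2*I*p*sqrt(14) (v(g, p) = 129*g + (2*I*sqrt(14))*p = 129*g + 2*I*p*sqrt(14))
-98110/v(-369, U(-12)) + 350290/103156 = -98110/(129*(-369) + 2*I*(-12)**3*sqrt(14)) + 350290/103156 = -98110/(-47601 + 2*I*(-1728)*sqrt(14)) + 350290*(1/103156) = -98110/(-47601 - 3456*I*sqrt(14)) + 175145/51578 = 175145/51578 - 98110/(-47601 - 3456*I*sqrt(14))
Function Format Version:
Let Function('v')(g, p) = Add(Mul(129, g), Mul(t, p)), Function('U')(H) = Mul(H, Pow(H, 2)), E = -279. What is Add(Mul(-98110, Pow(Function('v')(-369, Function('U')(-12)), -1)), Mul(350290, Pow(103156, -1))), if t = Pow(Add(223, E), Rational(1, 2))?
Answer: Add(Rational(4940861301443, 929577038454), Mul(Rational(-2511616, 18022743), I, Pow(14, Rational(1, 2)))) ≈ Add(5.3152, Mul(-0.52143, I))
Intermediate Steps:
Function('U')(H) = Pow(H, 3)
t = Mul(2, I, Pow(14, Rational(1, 2))) (t = Pow(Add(223, -279), Rational(1, 2)) = Pow(-56, Rational(1, 2)) = Mul(2, I, Pow(14, Rational(1, 2))) ≈ Mul(7.4833, I))
Function('v')(g, p) = Add(Mul(129, g), Mul(2, I, p, Pow(14, Rational(1, 2)))) (Function('v')(g, p) = Add(Mul(129, g), Mul(Mul(2, I, Pow(14, Rational(1, 2))), p)) = Add(Mul(129, g), Mul(2, I, p, Pow(14, Rational(1, 2)))))
Add(Mul(-98110, Pow(Function('v')(-369, Function('U')(-12)), -1)), Mul(350290, Pow(103156, -1))) = Add(Mul(-98110, Pow(Add(Mul(129, -369), Mul(2, I, Pow(-12, 3), Pow(14, Rational(1, 2)))), -1)), Mul(350290, Pow(103156, -1))) = Add(Mul(-98110, Pow(Add(-47601, Mul(2, I, -1728, Pow(14, Rational(1, 2)))), -1)), Mul(350290, Rational(1, 103156))) = Add(Mul(-98110, Pow(Add(-47601, Mul(-3456, I, Pow(14, Rational(1, 2)))), -1)), Rational(175145, 51578)) = Add(Rational(175145, 51578), Mul(-98110, Pow(Add(-47601, Mul(-3456, I, Pow(14, Rational(1, 2)))), -1)))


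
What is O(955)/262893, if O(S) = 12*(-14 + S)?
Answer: 3764/87631 ≈ 0.042953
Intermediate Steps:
O(S) = -168 + 12*S
O(955)/262893 = (-168 + 12*955)/262893 = (-168 + 11460)*(1/262893) = 11292*(1/262893) = 3764/87631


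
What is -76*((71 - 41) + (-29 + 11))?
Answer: -912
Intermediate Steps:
-76*((71 - 41) + (-29 + 11)) = -76*(30 - 18) = -76*12 = -912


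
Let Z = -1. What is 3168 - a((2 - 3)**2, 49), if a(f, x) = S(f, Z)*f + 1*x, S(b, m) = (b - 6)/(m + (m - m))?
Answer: 3114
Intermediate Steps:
S(b, m) = (-6 + b)/m (S(b, m) = (-6 + b)/(m + 0) = (-6 + b)/m)
a(f, x) = x + f*(6 - f) (a(f, x) = ((-6 + f)/(-1))*f + 1*x = (-(-6 + f))*f + x = (6 - f)*f + x = f*(6 - f) + x = x + f*(6 - f))
3168 - a((2 - 3)**2, 49) = 3168 - (49 + (2 - 3)**2*(6 - (2 - 3)**2)) = 3168 - (49 + (-1)**2*(6 - 1*(-1)**2)) = 3168 - (49 + 1*(6 - 1*1)) = 3168 - (49 + 1*(6 - 1)) = 3168 - (49 + 1*5) = 3168 - (49 + 5) = 3168 - 1*54 = 3168 - 54 = 3114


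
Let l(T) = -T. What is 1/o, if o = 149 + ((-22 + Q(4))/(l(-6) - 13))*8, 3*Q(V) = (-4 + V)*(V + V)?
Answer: 7/1219 ≈ 0.0057424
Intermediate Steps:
Q(V) = 2*V*(-4 + V)/3 (Q(V) = ((-4 + V)*(V + V))/3 = ((-4 + V)*(2*V))/3 = (2*V*(-4 + V))/3 = 2*V*(-4 + V)/3)
o = 1219/7 (o = 149 + ((-22 + (2/3)*4*(-4 + 4))/(-1*(-6) - 13))*8 = 149 + ((-22 + (2/3)*4*0)/(6 - 13))*8 = 149 + ((-22 + 0)/(-7))*8 = 149 - 22*(-1/7)*8 = 149 + (22/7)*8 = 149 + 176/7 = 1219/7 ≈ 174.14)
1/o = 1/(1219/7) = 7/1219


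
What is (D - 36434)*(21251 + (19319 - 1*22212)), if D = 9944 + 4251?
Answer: -408263562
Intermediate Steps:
D = 14195
(D - 36434)*(21251 + (19319 - 1*22212)) = (14195 - 36434)*(21251 + (19319 - 1*22212)) = -22239*(21251 + (19319 - 22212)) = -22239*(21251 - 2893) = -22239*18358 = -408263562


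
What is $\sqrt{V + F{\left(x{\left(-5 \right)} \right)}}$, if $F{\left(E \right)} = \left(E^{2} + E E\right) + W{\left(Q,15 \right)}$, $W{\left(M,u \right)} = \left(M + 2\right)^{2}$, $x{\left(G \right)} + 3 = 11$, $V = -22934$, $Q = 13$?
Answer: $3 i \sqrt{2509} \approx 150.27 i$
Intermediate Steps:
$x{\left(G \right)} = 8$ ($x{\left(G \right)} = -3 + 11 = 8$)
$W{\left(M,u \right)} = \left(2 + M\right)^{2}$
$F{\left(E \right)} = 225 + 2 E^{2}$ ($F{\left(E \right)} = \left(E^{2} + E E\right) + \left(2 + 13\right)^{2} = \left(E^{2} + E^{2}\right) + 15^{2} = 2 E^{2} + 225 = 225 + 2 E^{2}$)
$\sqrt{V + F{\left(x{\left(-5 \right)} \right)}} = \sqrt{-22934 + \left(225 + 2 \cdot 8^{2}\right)} = \sqrt{-22934 + \left(225 + 2 \cdot 64\right)} = \sqrt{-22934 + \left(225 + 128\right)} = \sqrt{-22934 + 353} = \sqrt{-22581} = 3 i \sqrt{2509}$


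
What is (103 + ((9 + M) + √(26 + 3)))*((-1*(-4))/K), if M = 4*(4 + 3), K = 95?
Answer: 112/19 + 4*√29/95 ≈ 6.1215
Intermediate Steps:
M = 28 (M = 4*7 = 28)
(103 + ((9 + M) + √(26 + 3)))*((-1*(-4))/K) = (103 + ((9 + 28) + √(26 + 3)))*(-1*(-4)/95) = (103 + (37 + √29))*(4*(1/95)) = (140 + √29)*(4/95) = 112/19 + 4*√29/95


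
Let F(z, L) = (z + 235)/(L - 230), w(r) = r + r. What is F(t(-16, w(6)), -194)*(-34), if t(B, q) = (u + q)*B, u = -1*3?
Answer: 1547/212 ≈ 7.2972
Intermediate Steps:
u = -3
w(r) = 2*r
t(B, q) = B*(-3 + q) (t(B, q) = (-3 + q)*B = B*(-3 + q))
F(z, L) = (235 + z)/(-230 + L)
F(t(-16, w(6)), -194)*(-34) = ((235 - 16*(-3 + 2*6))/(-230 - 194))*(-34) = ((235 - 16*(-3 + 12))/(-424))*(-34) = -(235 - 16*9)/424*(-34) = -(235 - 144)/424*(-34) = -1/424*91*(-34) = -91/424*(-34) = 1547/212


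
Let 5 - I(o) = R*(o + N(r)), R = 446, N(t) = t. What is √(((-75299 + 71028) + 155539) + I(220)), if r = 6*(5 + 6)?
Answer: √23717 ≈ 154.00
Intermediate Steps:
r = 66 (r = 6*11 = 66)
I(o) = -29431 - 446*o (I(o) = 5 - 446*(o + 66) = 5 - 446*(66 + o) = 5 - (29436 + 446*o) = 5 + (-29436 - 446*o) = -29431 - 446*o)
√(((-75299 + 71028) + 155539) + I(220)) = √(((-75299 + 71028) + 155539) + (-29431 - 446*220)) = √((-4271 + 155539) + (-29431 - 98120)) = √(151268 - 127551) = √23717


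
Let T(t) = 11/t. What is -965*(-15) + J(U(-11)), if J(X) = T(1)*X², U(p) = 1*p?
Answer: 15806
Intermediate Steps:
U(p) = p
J(X) = 11*X² (J(X) = (11/1)*X² = (11*1)*X² = 11*X²)
-965*(-15) + J(U(-11)) = -965*(-15) + 11*(-11)² = 14475 + 11*121 = 14475 + 1331 = 15806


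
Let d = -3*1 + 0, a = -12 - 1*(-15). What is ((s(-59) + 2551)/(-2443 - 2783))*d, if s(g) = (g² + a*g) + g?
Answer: 2898/871 ≈ 3.3272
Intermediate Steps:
a = 3 (a = -12 + 15 = 3)
d = -3 (d = -3 + 0 = -3)
s(g) = g² + 4*g (s(g) = (g² + 3*g) + g = g² + 4*g)
((s(-59) + 2551)/(-2443 - 2783))*d = ((-59*(4 - 59) + 2551)/(-2443 - 2783))*(-3) = ((-59*(-55) + 2551)/(-5226))*(-3) = ((3245 + 2551)*(-1/5226))*(-3) = (5796*(-1/5226))*(-3) = -966/871*(-3) = 2898/871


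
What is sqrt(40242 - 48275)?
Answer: I*sqrt(8033) ≈ 89.627*I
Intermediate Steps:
sqrt(40242 - 48275) = sqrt(-8033) = I*sqrt(8033)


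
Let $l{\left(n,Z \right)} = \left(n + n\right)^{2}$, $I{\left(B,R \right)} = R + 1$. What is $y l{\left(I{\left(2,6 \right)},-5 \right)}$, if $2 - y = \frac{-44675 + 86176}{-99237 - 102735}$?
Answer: $\frac{21826805}{50493} \approx 432.27$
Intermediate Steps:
$I{\left(B,R \right)} = 1 + R$
$l{\left(n,Z \right)} = 4 n^{2}$ ($l{\left(n,Z \right)} = \left(2 n\right)^{2} = 4 n^{2}$)
$y = \frac{445445}{201972}$ ($y = 2 - \frac{-44675 + 86176}{-99237 - 102735} = 2 - \frac{41501}{-99237 - 102735} = 2 - \frac{41501}{-201972} = 2 - 41501 \left(- \frac{1}{201972}\right) = 2 - - \frac{41501}{201972} = 2 + \frac{41501}{201972} = \frac{445445}{201972} \approx 2.2055$)
$y l{\left(I{\left(2,6 \right)},-5 \right)} = \frac{445445 \cdot 4 \left(1 + 6\right)^{2}}{201972} = \frac{445445 \cdot 4 \cdot 7^{2}}{201972} = \frac{445445 \cdot 4 \cdot 49}{201972} = \frac{445445}{201972} \cdot 196 = \frac{21826805}{50493}$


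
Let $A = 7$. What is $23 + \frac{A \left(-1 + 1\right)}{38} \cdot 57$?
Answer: $23$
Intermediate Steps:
$23 + \frac{A \left(-1 + 1\right)}{38} \cdot 57 = 23 + \frac{7 \left(-1 + 1\right)}{38} \cdot 57 = 23 + 7 \cdot 0 \cdot \frac{1}{38} \cdot 57 = 23 + 0 \cdot \frac{1}{38} \cdot 57 = 23 + 0 \cdot 57 = 23 + 0 = 23$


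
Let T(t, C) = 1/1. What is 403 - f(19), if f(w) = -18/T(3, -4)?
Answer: 421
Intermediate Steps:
T(t, C) = 1
f(w) = -18 (f(w) = -18/1 = -18*1 = -18)
403 - f(19) = 403 - 1*(-18) = 403 + 18 = 421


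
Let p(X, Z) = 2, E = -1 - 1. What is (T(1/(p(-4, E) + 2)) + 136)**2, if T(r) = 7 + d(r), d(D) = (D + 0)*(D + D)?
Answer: 1311025/64 ≈ 20485.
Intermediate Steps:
E = -2
d(D) = 2*D**2 (d(D) = D*(2*D) = 2*D**2)
T(r) = 7 + 2*r**2
(T(1/(p(-4, E) + 2)) + 136)**2 = ((7 + 2*(1/(2 + 2))**2) + 136)**2 = ((7 + 2*(1/4)**2) + 136)**2 = ((7 + 2*(1/16)) + 136)**2 = ((7 + 1/8) + 136)**2 = (57/8 + 136)**2 = (1145/8)**2 = 1311025/64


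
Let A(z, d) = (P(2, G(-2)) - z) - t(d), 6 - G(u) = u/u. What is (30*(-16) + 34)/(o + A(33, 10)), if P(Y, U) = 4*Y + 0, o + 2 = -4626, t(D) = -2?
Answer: 446/4651 ≈ 0.095893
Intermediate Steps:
G(u) = 5 (G(u) = 6 - u/u = 6 - 1*1 = 6 - 1 = 5)
o = -4628 (o = -2 - 4626 = -4628)
P(Y, U) = 4*Y
A(z, d) = 10 - z (A(z, d) = (4*2 - z) - 1*(-2) = (8 - z) + 2 = 10 - z)
(30*(-16) + 34)/(o + A(33, 10)) = (30*(-16) + 34)/(-4628 + (10 - 1*33)) = (-480 + 34)/(-4628 + (10 - 33)) = -446/(-4628 - 23) = -446/(-4651) = -446*(-1/4651) = 446/4651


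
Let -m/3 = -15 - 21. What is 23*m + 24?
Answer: 2508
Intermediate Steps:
m = 108 (m = -3*(-15 - 21) = -3*(-36) = 108)
23*m + 24 = 23*108 + 24 = 2484 + 24 = 2508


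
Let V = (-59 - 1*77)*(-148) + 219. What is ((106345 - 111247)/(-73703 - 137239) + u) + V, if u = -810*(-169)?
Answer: 5527982026/35157 ≈ 1.5724e+5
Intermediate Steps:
u = 136890
V = 20347 (V = (-59 - 77)*(-148) + 219 = -136*(-148) + 219 = 20128 + 219 = 20347)
((106345 - 111247)/(-73703 - 137239) + u) + V = ((106345 - 111247)/(-73703 - 137239) + 136890) + 20347 = (-4902/(-210942) + 136890) + 20347 = (-4902*(-1/210942) + 136890) + 20347 = (817/35157 + 136890) + 20347 = 4812642547/35157 + 20347 = 5527982026/35157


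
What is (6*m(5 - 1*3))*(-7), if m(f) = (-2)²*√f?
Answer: -168*√2 ≈ -237.59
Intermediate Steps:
m(f) = 4*√f
(6*m(5 - 1*3))*(-7) = (6*(4*√(5 - 1*3)))*(-7) = (6*(4*√(5 - 3)))*(-7) = (6*(4*√2))*(-7) = (24*√2)*(-7) = -168*√2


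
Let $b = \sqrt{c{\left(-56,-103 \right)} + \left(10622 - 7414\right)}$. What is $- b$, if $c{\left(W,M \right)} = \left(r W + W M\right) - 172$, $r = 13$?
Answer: $- 2 \sqrt{2019} \approx -89.867$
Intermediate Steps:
$c{\left(W,M \right)} = -172 + 13 W + M W$ ($c{\left(W,M \right)} = \left(13 W + W M\right) - 172 = \left(13 W + M W\right) - 172 = -172 + 13 W + M W$)
$b = 2 \sqrt{2019}$ ($b = \sqrt{\left(-172 + 13 \left(-56\right) - -5768\right) + \left(10622 - 7414\right)} = \sqrt{\left(-172 - 728 + 5768\right) + 3208} = \sqrt{4868 + 3208} = \sqrt{8076} = 2 \sqrt{2019} \approx 89.867$)
$- b = - 2 \sqrt{2019}$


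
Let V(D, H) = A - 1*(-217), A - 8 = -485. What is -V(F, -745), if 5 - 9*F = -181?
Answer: 260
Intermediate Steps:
A = -477 (A = 8 - 485 = -477)
F = 62/3 (F = 5/9 - 1/9*(-181) = 5/9 + 181/9 = 62/3 ≈ 20.667)
V(D, H) = -260 (V(D, H) = -477 - 1*(-217) = -477 + 217 = -260)
-V(F, -745) = -1*(-260) = 260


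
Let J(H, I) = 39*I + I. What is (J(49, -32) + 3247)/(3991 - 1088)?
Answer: 1967/2903 ≈ 0.67758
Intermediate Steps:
J(H, I) = 40*I
(J(49, -32) + 3247)/(3991 - 1088) = (40*(-32) + 3247)/(3991 - 1088) = (-1280 + 3247)/2903 = 1967*(1/2903) = 1967/2903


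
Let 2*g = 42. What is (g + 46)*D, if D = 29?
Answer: 1943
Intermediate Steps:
g = 21 (g = (1/2)*42 = 21)
(g + 46)*D = (21 + 46)*29 = 67*29 = 1943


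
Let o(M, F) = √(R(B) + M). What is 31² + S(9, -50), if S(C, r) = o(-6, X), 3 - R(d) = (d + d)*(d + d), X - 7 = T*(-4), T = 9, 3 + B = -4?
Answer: 961 + I*√199 ≈ 961.0 + 14.107*I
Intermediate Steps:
B = -7 (B = -3 - 4 = -7)
X = -29 (X = 7 + 9*(-4) = 7 - 36 = -29)
R(d) = 3 - 4*d² (R(d) = 3 - (d + d)*(d + d) = 3 - 2*d*2*d = 3 - 4*d²)
o(M, F) = √(-193 + M) (o(M, F) = √((3 - 4*(-7)²) + M) = √((3 - 4*49) + M) = √((3 - 196) + M) = √(-193 + M))
S(C, r) = I*√199 (S(C, r) = √(-193 - 6) = √(-199) = I*√199)
31² + S(9, -50) = 31² + I*√199 = 961 + I*√199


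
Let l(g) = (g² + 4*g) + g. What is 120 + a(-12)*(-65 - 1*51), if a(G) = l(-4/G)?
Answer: -776/9 ≈ -86.222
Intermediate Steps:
l(g) = g² + 5*g
a(G) = -4*(5 - 4/G)/G (a(G) = (-4/G)*(5 - 4/G) = -4*(5 - 4/G)/G)
120 + a(-12)*(-65 - 1*51) = 120 + (4*(4 - 5*(-12))/(-12)²)*(-65 - 1*51) = 120 + (4*(1/144)*(4 + 60))*(-65 - 51) = 120 + (4*(1/144)*64)*(-116) = 120 + (16/9)*(-116) = 120 - 1856/9 = -776/9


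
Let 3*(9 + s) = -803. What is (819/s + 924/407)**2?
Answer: 448973721/943104100 ≈ 0.47606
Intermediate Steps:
s = -830/3 (s = -9 + (1/3)*(-803) = -9 - 803/3 = -830/3 ≈ -276.67)
(819/s + 924/407)**2 = (819/(-830/3) + 924/407)**2 = (819*(-3/830) + 924*(1/407))**2 = (-2457/830 + 84/37)**2 = (-21189/30710)**2 = 448973721/943104100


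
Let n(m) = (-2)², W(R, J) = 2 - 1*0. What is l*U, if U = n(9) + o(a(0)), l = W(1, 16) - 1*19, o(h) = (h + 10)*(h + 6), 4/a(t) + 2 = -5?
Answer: -45968/49 ≈ -938.12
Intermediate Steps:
a(t) = -4/7 (a(t) = 4/(-2 - 5) = 4/(-7) = 4*(-⅐) = -4/7)
W(R, J) = 2 (W(R, J) = 2 + 0 = 2)
n(m) = 4
o(h) = (6 + h)*(10 + h) (o(h) = (10 + h)*(6 + h) = (6 + h)*(10 + h))
l = -17 (l = 2 - 1*19 = 2 - 19 = -17)
U = 2704/49 (U = 4 + (60 + (-4/7)² + 16*(-4/7)) = 4 + (60 + 16/49 - 64/7) = 4 + 2508/49 = 2704/49 ≈ 55.184)
l*U = -17*2704/49 = -45968/49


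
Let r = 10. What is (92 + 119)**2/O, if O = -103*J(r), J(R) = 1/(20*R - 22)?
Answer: -7924738/103 ≈ -76939.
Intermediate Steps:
J(R) = 1/(-22 + 20*R)
O = -103/178 (O = -103/(2*(-11 + 10*10)) = -103/(2*(-11 + 100)) = -103/(2*89) = -103*1/178 = -103/178 ≈ -0.57865)
(92 + 119)**2/O = (92 + 119)**2/(-103/178) = 211**2*(-178/103) = 44521*(-178/103) = -7924738/103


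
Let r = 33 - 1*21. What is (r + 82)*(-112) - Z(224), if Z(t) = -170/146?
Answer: -768459/73 ≈ -10527.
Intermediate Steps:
r = 12 (r = 33 - 21 = 12)
Z(t) = -85/73 (Z(t) = -170*1/146 = -85/73)
(r + 82)*(-112) - Z(224) = (12 + 82)*(-112) - 1*(-85/73) = 94*(-112) + 85/73 = -10528 + 85/73 = -768459/73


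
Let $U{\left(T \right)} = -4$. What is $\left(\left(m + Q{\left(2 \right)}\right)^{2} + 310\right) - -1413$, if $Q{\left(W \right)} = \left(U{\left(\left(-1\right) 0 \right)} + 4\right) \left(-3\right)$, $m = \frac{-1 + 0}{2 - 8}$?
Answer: $\frac{62029}{36} \approx 1723.0$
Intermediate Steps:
$m = \frac{1}{6}$ ($m = - \frac{1}{-6} = \left(-1\right) \left(- \frac{1}{6}\right) = \frac{1}{6} \approx 0.16667$)
$Q{\left(W \right)} = 0$ ($Q{\left(W \right)} = \left(-4 + 4\right) \left(-3\right) = 0 \left(-3\right) = 0$)
$\left(\left(m + Q{\left(2 \right)}\right)^{2} + 310\right) - -1413 = \left(\left(\frac{1}{6} + 0\right)^{2} + 310\right) - -1413 = \left(\left(\frac{1}{6}\right)^{2} + 310\right) + 1413 = \left(\frac{1}{36} + 310\right) + 1413 = \frac{11161}{36} + 1413 = \frac{62029}{36}$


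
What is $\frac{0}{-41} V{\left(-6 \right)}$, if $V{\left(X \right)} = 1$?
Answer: $0$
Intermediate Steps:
$\frac{0}{-41} V{\left(-6 \right)} = \frac{0}{-41} \cdot 1 = 0 \left(- \frac{1}{41}\right) 1 = 0 \cdot 1 = 0$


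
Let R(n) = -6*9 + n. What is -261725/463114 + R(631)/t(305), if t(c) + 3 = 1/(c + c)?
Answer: -163480929605/847035506 ≈ -193.00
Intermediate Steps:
R(n) = -54 + n
t(c) = -3 + 1/(2*c) (t(c) = -3 + 1/(c + c) = -3 + 1/(2*c))
-261725/463114 + R(631)/t(305) = -261725/463114 + (-54 + 631)/(-3 + (½)/305) = -261725*1/463114 + 577/(-3 + (½)*(1/305)) = -261725/463114 + 577/(-3 + 1/610) = -261725/463114 + 577/(-1829/610) = -261725/463114 + 577*(-610/1829) = -261725/463114 - 351970/1829 = -163480929605/847035506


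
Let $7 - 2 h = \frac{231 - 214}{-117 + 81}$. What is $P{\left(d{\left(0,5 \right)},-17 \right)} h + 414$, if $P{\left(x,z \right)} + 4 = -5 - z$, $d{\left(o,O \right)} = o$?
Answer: $\frac{3995}{9} \approx 443.89$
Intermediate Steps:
$P{\left(x,z \right)} = -9 - z$ ($P{\left(x,z \right)} = -4 - \left(5 + z\right) = -9 - z$)
$h = \frac{269}{72}$ ($h = \frac{7}{2} - \frac{\left(231 - 214\right) \frac{1}{-117 + 81}}{2} = \frac{7}{2} - \frac{17 \frac{1}{-36}}{2} = \frac{7}{2} - \frac{17 \left(- \frac{1}{36}\right)}{2} = \frac{7}{2} - - \frac{17}{72} = \frac{7}{2} + \frac{17}{72} = \frac{269}{72} \approx 3.7361$)
$P{\left(d{\left(0,5 \right)},-17 \right)} h + 414 = \left(-9 - -17\right) \frac{269}{72} + 414 = \left(-9 + 17\right) \frac{269}{72} + 414 = 8 \cdot \frac{269}{72} + 414 = \frac{269}{9} + 414 = \frac{3995}{9}$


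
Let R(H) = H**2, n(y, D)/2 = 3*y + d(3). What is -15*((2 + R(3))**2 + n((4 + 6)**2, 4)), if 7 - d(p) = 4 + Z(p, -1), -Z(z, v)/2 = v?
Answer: -10845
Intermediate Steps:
Z(z, v) = -2*v
d(p) = 1 (d(p) = 7 - (4 - 2*(-1)) = 7 - (4 + 2) = 7 - 1*6 = 7 - 6 = 1)
n(y, D) = 2 + 6*y (n(y, D) = 2*(3*y + 1) = 2*(1 + 3*y) = 2 + 6*y)
-15*((2 + R(3))**2 + n((4 + 6)**2, 4)) = -15*((2 + 3**2)**2 + (2 + 6*(4 + 6)**2)) = -15*((2 + 9)**2 + (2 + 6*10**2)) = -15*(11**2 + (2 + 6*100)) = -15*(121 + (2 + 600)) = -15*(121 + 602) = -15*723 = -10845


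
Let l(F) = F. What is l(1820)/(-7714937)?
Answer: -1820/7714937 ≈ -0.00023591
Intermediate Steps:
l(1820)/(-7714937) = 1820/(-7714937) = 1820*(-1/7714937) = -1820/7714937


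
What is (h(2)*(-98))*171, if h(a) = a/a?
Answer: -16758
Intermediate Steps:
h(a) = 1
(h(2)*(-98))*171 = (1*(-98))*171 = -98*171 = -16758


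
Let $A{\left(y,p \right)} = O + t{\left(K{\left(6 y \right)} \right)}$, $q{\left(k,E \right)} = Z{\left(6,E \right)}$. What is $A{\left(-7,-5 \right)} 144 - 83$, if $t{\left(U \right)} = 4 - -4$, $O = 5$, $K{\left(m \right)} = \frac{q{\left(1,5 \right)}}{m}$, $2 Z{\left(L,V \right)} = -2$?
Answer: $1789$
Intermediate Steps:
$Z{\left(L,V \right)} = -1$ ($Z{\left(L,V \right)} = \frac{1}{2} \left(-2\right) = -1$)
$q{\left(k,E \right)} = -1$
$K{\left(m \right)} = - \frac{1}{m}$
$t{\left(U \right)} = 8$ ($t{\left(U \right)} = 4 + 4 = 8$)
$A{\left(y,p \right)} = 13$ ($A{\left(y,p \right)} = 5 + 8 = 13$)
$A{\left(-7,-5 \right)} 144 - 83 = 13 \cdot 144 - 83 = 1872 - 83 = 1789$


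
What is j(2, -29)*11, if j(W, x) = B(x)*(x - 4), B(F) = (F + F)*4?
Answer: 84216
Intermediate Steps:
B(F) = 8*F (B(F) = (2*F)*4 = 8*F)
j(W, x) = 8*x*(-4 + x) (j(W, x) = (8*x)*(x - 4) = (8*x)*(-4 + x) = 8*x*(-4 + x))
j(2, -29)*11 = (8*(-29)*(-4 - 29))*11 = (8*(-29)*(-33))*11 = 7656*11 = 84216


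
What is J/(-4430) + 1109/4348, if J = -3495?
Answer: 2010913/1926164 ≈ 1.0440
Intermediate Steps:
J/(-4430) + 1109/4348 = -3495/(-4430) + 1109/4348 = -3495*(-1/4430) + 1109*(1/4348) = 699/886 + 1109/4348 = 2010913/1926164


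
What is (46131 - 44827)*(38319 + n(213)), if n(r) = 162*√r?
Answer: 49967976 + 211248*√213 ≈ 5.3051e+7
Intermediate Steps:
(46131 - 44827)*(38319 + n(213)) = (46131 - 44827)*(38319 + 162*√213) = 1304*(38319 + 162*√213) = 49967976 + 211248*√213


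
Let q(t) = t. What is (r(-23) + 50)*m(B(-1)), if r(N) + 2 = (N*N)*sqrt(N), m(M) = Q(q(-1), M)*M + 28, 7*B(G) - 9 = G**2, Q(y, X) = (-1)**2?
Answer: 9888/7 + 108974*I*sqrt(23)/7 ≈ 1412.6 + 74660.0*I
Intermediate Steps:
Q(y, X) = 1
B(G) = 9/7 + G**2/7
m(M) = 28 + M (m(M) = 1*M + 28 = M + 28 = 28 + M)
r(N) = -2 + N**(5/2) (r(N) = -2 + (N*N)*sqrt(N) = -2 + N**2*sqrt(N) = -2 + N**(5/2))
(r(-23) + 50)*m(B(-1)) = ((-2 + (-23)**(5/2)) + 50)*(28 + (9/7 + (1/7)*(-1)**2)) = ((-2 + 529*I*sqrt(23)) + 50)*(28 + (9/7 + (1/7)*1)) = (48 + 529*I*sqrt(23))*(28 + (9/7 + 1/7)) = (48 + 529*I*sqrt(23))*(28 + 10/7) = (48 + 529*I*sqrt(23))*(206/7) = 9888/7 + 108974*I*sqrt(23)/7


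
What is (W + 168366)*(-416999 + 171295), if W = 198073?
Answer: -90035528056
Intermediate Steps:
(W + 168366)*(-416999 + 171295) = (198073 + 168366)*(-416999 + 171295) = 366439*(-245704) = -90035528056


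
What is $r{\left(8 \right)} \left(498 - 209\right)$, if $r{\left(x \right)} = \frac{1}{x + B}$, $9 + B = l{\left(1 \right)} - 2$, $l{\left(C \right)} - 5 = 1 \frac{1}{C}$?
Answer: $\frac{289}{3} \approx 96.333$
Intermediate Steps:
$l{\left(C \right)} = 5 + \frac{1}{C}$ ($l{\left(C \right)} = 5 + 1 \frac{1}{C} = 5 + \frac{1}{C}$)
$B = -5$ ($B = -9 + \left(\left(5 + 1^{-1}\right) - 2\right) = -9 + \left(\left(5 + 1\right) - 2\right) = -9 + \left(6 - 2\right) = -9 + 4 = -5$)
$r{\left(x \right)} = \frac{1}{-5 + x}$ ($r{\left(x \right)} = \frac{1}{x - 5} = \frac{1}{-5 + x}$)
$r{\left(8 \right)} \left(498 - 209\right) = \frac{498 - 209}{-5 + 8} = \frac{1}{3} \cdot 289 = \frac{289}{3}$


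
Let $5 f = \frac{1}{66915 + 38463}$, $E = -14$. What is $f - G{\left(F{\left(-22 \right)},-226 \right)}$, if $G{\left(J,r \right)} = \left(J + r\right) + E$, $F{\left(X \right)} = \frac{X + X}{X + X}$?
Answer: $\frac{125926711}{526890} \approx 239.0$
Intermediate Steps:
$F{\left(X \right)} = 1$ ($F{\left(X \right)} = \frac{2 X}{2 X} = 2 X \frac{1}{2 X} = 1$)
$G{\left(J,r \right)} = -14 + J + r$ ($G{\left(J,r \right)} = \left(J + r\right) - 14 = -14 + J + r$)
$f = \frac{1}{526890}$ ($f = \frac{1}{5 \left(66915 + 38463\right)} = \frac{1}{5 \cdot 105378} = \frac{1}{5} \cdot \frac{1}{105378} = \frac{1}{526890} \approx 1.8979 \cdot 10^{-6}$)
$f - G{\left(F{\left(-22 \right)},-226 \right)} = \frac{1}{526890} - \left(-14 + 1 - 226\right) = \frac{1}{526890} - -239 = \frac{1}{526890} + 239 = \frac{125926711}{526890}$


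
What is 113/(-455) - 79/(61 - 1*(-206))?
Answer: -66116/121485 ≈ -0.54423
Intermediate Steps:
113/(-455) - 79/(61 - 1*(-206)) = 113*(-1/455) - 79/(61 + 206) = -113/455 - 79/267 = -66116/121485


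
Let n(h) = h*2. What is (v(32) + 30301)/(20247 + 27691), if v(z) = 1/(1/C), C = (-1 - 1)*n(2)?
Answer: 30293/47938 ≈ 0.63192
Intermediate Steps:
n(h) = 2*h
C = -8 (C = (-1 - 1)*(2*2) = -2*4 = -8)
v(z) = -8 (v(z) = 1/(1/(-8)) = 1/(-1/8) = -8)
(v(32) + 30301)/(20247 + 27691) = (-8 + 30301)/(20247 + 27691) = 30293/47938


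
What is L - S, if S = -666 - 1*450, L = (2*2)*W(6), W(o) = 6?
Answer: 1140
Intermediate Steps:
L = 24 (L = (2*2)*6 = 4*6 = 24)
S = -1116 (S = -666 - 450 = -1116)
L - S = 24 - 1*(-1116) = 24 + 1116 = 1140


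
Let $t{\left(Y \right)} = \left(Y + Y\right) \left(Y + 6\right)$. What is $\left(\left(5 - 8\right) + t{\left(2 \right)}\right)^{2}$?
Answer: $841$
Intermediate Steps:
$t{\left(Y \right)} = 2 Y \left(6 + Y\right)$
$\left(\left(5 - 8\right) + t{\left(2 \right)}\right)^{2} = \left(\left(5 - 8\right) + 2 \cdot 2 \left(6 + 2\right)\right)^{2} = \left(\left(5 - 8\right) + 2 \cdot 2 \cdot 8\right)^{2} = \left(-3 + 32\right)^{2} = 29^{2} = 841$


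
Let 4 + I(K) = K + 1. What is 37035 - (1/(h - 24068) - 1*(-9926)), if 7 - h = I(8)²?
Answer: 652947375/24086 ≈ 27109.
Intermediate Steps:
I(K) = -3 + K (I(K) = -4 + (K + 1) = -4 + (1 + K) = -3 + K)
h = -18 (h = 7 - (-3 + 8)² = 7 - 1*5² = 7 - 1*25 = 7 - 25 = -18)
37035 - (1/(h - 24068) - 1*(-9926)) = 37035 - (1/(-18 - 24068) - 1*(-9926)) = 37035 - (1/(-24086) + 9926) = 37035 - (-1/24086 + 9926) = 37035 - 1*239077635/24086 = 37035 - 239077635/24086 = 652947375/24086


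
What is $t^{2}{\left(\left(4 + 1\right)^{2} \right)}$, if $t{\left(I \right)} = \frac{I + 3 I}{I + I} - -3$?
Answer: $25$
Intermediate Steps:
$t{\left(I \right)} = 5$ ($t{\left(I \right)} = \frac{4 I}{2 I} + 3 = 4 I \frac{1}{2 I} + 3 = 2 + 3 = 5$)
$t^{2}{\left(\left(4 + 1\right)^{2} \right)} = 5^{2} = 25$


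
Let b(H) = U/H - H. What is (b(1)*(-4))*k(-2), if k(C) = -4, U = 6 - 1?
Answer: 64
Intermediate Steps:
U = 5
b(H) = -H + 5/H (b(H) = 5/H - H = -H + 5/H)
(b(1)*(-4))*k(-2) = ((-1*1 + 5/1)*(-4))*(-4) = ((-1 + 5*1)*(-4))*(-4) = ((-1 + 5)*(-4))*(-4) = (4*(-4))*(-4) = -16*(-4) = 64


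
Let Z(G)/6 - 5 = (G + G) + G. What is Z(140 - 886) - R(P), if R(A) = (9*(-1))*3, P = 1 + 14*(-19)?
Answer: -13371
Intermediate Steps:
Z(G) = 30 + 18*G (Z(G) = 30 + 6*((G + G) + G) = 30 + 6*(2*G + G) = 30 + 6*(3*G) = 30 + 18*G)
P = -265 (P = 1 - 266 = -265)
R(A) = -27 (R(A) = -9*3 = -27)
Z(140 - 886) - R(P) = (30 + 18*(140 - 886)) - 1*(-27) = (30 + 18*(-746)) + 27 = (30 - 13428) + 27 = -13398 + 27 = -13371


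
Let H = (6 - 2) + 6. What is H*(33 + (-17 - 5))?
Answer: 110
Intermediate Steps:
H = 10 (H = 4 + 6 = 10)
H*(33 + (-17 - 5)) = 10*(33 + (-17 - 5)) = 10*(33 - 22) = 10*11 = 110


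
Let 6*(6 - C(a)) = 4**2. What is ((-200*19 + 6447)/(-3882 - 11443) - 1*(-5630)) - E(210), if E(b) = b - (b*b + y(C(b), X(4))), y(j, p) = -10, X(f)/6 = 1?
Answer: 758738103/15325 ≈ 49510.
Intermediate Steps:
C(a) = 10/3 (C(a) = 6 - 1/6*4**2 = 6 - 1/6*16 = 6 - 8/3 = 10/3)
X(f) = 6 (X(f) = 6*1 = 6)
E(b) = 10 + b - b**2 (E(b) = b - (b*b - 10) = b - (b**2 - 10) = b - (-10 + b**2) = b + (10 - b**2) = 10 + b - b**2)
((-200*19 + 6447)/(-3882 - 11443) - 1*(-5630)) - E(210) = ((-200*19 + 6447)/(-3882 - 11443) - 1*(-5630)) - (10 + 210 - 1*210**2) = ((-3800 + 6447)/(-15325) + 5630) - (10 + 210 - 1*44100) = (2647*(-1/15325) + 5630) - (10 + 210 - 44100) = (-2647/15325 + 5630) - 1*(-43880) = 86277103/15325 + 43880 = 758738103/15325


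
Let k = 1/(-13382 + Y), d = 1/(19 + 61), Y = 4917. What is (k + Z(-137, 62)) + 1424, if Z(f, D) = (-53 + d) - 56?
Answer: 178105277/135440 ≈ 1315.0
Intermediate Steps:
d = 1/80 ≈ 0.012500
k = -1/8465 (k = 1/(-13382 + 4917) = 1/(-8465) = -1/8465 ≈ -0.00011813)
Z(f, D) = -8719/80 (Z(f, D) = (-53 + 1/80) - 56 = -4239/80 - 56 = -8719/80)
(k + Z(-137, 62)) + 1424 = (-1/8465 - 8719/80) + 1424 = -14761283/135440 + 1424 = 178105277/135440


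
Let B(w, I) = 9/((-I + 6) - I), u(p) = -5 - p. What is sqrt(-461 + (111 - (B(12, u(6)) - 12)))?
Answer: I*sqrt(66311)/14 ≈ 18.394*I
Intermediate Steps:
B(w, I) = 9/(6 - 2*I) (B(w, I) = 9/((6 - I) - I) = 9/(6 - 2*I))
sqrt(-461 + (111 - (B(12, u(6)) - 12))) = sqrt(-461 + (111 - (-9/(-6 + 2*(-5 - 1*6)) - 12))) = sqrt(-461 + (111 - (-9/(-6 + 2*(-5 - 6)) - 12))) = sqrt(-461 + (111 - (-9/(-6 + 2*(-11)) - 12))) = sqrt(-461 + (111 - (-9/(-6 - 22) - 12))) = sqrt(-461 + (111 - (-9/(-28) - 12))) = sqrt(-461 + (111 - (-9*(-1/28) - 12))) = sqrt(-461 + (111 - (9/28 - 12))) = sqrt(-461 + (111 - 1*(-327/28))) = sqrt(-461 + (111 + 327/28)) = sqrt(-461 + 3435/28) = sqrt(-9473/28) = I*sqrt(66311)/14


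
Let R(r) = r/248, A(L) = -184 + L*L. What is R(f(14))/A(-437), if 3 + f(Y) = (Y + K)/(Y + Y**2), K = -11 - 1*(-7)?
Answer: -1/16025940 ≈ -6.2399e-8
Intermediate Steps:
A(L) = -184 + L**2
K = -4 (K = -11 + 7 = -4)
f(Y) = -3 + (-4 + Y)/(Y + Y**2) (f(Y) = -3 + (Y - 4)/(Y + Y**2) = -3 + (-4 + Y)/(Y + Y**2))
R(r) = r/248 (R(r) = r*(1/248) = r/248)
R(f(14))/A(-437) = (((-4 - 3*14**2 - 2*14)/(14*(1 + 14)))/248)/(-184 + (-437)**2) = (((1/14)*(-4 - 3*196 - 28)/15)/248)/(-184 + 190969) = (((1/14)*(1/15)*(-4 - 588 - 28))/248)/190785 = (((1/14)*(1/15)*(-620))/248)*(1/190785) = ((1/248)*(-62/21))*(1/190785) = -1/84*1/190785 = -1/16025940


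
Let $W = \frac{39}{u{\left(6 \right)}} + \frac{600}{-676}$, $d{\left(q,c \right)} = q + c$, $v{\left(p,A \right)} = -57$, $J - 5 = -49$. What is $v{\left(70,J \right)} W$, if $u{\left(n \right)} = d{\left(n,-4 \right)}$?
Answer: $- \frac{358587}{338} \approx -1060.9$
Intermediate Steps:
$J = -44$ ($J = 5 - 49 = -44$)
$d{\left(q,c \right)} = c + q$
$u{\left(n \right)} = -4 + n$
$W = \frac{6291}{338}$ ($W = \frac{39}{-4 + 6} + \frac{600}{-676} = \frac{39}{2} + 600 \left(- \frac{1}{676}\right) = 39 \cdot \frac{1}{2} - \frac{150}{169} = \frac{39}{2} - \frac{150}{169} = \frac{6291}{338} \approx 18.612$)
$v{\left(70,J \right)} W = \left(-57\right) \frac{6291}{338} = - \frac{358587}{338}$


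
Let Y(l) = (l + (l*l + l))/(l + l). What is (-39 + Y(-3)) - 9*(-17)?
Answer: 227/2 ≈ 113.50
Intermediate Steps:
Y(l) = (l² + 2*l)/(2*l) (Y(l) = (l + (l² + l))/((2*l)) = (l + (l + l²))*(1/(2*l)) = (l² + 2*l)*(1/(2*l)) = (l² + 2*l)/(2*l))
(-39 + Y(-3)) - 9*(-17) = (-39 + (1 + (½)*(-3))) - 9*(-17) = (-39 + (1 - 3/2)) + 153 = (-39 - ½) + 153 = -79/2 + 153 = 227/2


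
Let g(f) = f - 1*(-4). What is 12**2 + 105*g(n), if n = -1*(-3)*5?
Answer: 2139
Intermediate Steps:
n = 15 (n = 3*5 = 15)
g(f) = 4 + f (g(f) = f + 4 = 4 + f)
12**2 + 105*g(n) = 12**2 + 105*(4 + 15) = 144 + 105*19 = 144 + 1995 = 2139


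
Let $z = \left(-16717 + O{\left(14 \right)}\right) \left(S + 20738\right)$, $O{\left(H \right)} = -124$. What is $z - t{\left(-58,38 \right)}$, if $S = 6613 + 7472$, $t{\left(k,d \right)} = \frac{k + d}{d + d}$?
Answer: $- \frac{11142628712}{19} \approx -5.8645 \cdot 10^{8}$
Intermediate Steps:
$t{\left(k,d \right)} = \frac{d + k}{2 d}$
$S = 14085$
$z = -586454143$ ($z = \left(-16717 - 124\right) \left(14085 + 20738\right) = \left(-16841\right) 34823 = -586454143$)
$z - t{\left(-58,38 \right)} = -586454143 - \frac{38 - 58}{2 \cdot 38} = -586454143 - \frac{1}{2} \cdot \frac{1}{38} \left(-20\right) = -586454143 - - \frac{5}{19} = -586454143 + \frac{5}{19} = - \frac{11142628712}{19}$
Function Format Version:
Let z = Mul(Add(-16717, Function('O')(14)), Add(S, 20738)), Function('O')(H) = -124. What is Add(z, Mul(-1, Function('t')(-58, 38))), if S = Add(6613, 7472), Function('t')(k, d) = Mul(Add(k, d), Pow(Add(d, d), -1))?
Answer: Rational(-11142628712, 19) ≈ -5.8645e+8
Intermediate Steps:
Function('t')(k, d) = Mul(Rational(1, 2), Pow(d, -1), Add(d, k)) (Function('t')(k, d) = Mul(Add(d, k), Pow(Mul(2, d), -1)) = Mul(Add(d, k), Mul(Rational(1, 2), Pow(d, -1))) = Mul(Rational(1, 2), Pow(d, -1), Add(d, k)))
S = 14085
z = -586454143 (z = Mul(Add(-16717, -124), Add(14085, 20738)) = Mul(-16841, 34823) = -586454143)
Add(z, Mul(-1, Function('t')(-58, 38))) = Add(-586454143, Mul(-1, Mul(Rational(1, 2), Pow(38, -1), Add(38, -58)))) = Add(-586454143, Mul(-1, Mul(Rational(1, 2), Rational(1, 38), -20))) = Add(-586454143, Mul(-1, Rational(-5, 19))) = Add(-586454143, Rational(5, 19)) = Rational(-11142628712, 19)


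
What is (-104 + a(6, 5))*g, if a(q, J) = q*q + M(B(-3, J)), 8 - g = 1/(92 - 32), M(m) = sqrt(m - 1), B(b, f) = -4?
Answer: -8143/15 + 479*I*sqrt(5)/60 ≈ -542.87 + 17.851*I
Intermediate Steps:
M(m) = sqrt(-1 + m)
g = 479/60 (g = 8 - 1/(92 - 32) = 8 - 1/60 = 479/60 ≈ 7.9833)
a(q, J) = q**2 + I*sqrt(5) (a(q, J) = q*q + sqrt(-1 - 4) = q**2 + sqrt(-5) = q**2 + I*sqrt(5))
(-104 + a(6, 5))*g = (-104 + (6**2 + I*sqrt(5)))*(479/60) = (-104 + (36 + I*sqrt(5)))*(479/60) = (-68 + I*sqrt(5))*(479/60) = -8143/15 + 479*I*sqrt(5)/60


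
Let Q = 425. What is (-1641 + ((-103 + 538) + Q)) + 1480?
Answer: 699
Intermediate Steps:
(-1641 + ((-103 + 538) + Q)) + 1480 = (-1641 + ((-103 + 538) + 425)) + 1480 = (-1641 + (435 + 425)) + 1480 = (-1641 + 860) + 1480 = -781 + 1480 = 699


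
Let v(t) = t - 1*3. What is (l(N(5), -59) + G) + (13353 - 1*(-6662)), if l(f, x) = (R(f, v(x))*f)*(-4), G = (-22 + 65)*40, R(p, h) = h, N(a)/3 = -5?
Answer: 18015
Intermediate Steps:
v(t) = -3 + t (v(t) = t - 3 = -3 + t)
N(a) = -15 (N(a) = 3*(-5) = -15)
G = 1720 (G = 43*40 = 1720)
l(f, x) = -4*f*(-3 + x) (l(f, x) = ((-3 + x)*f)*(-4) = (f*(-3 + x))*(-4) = -4*f*(-3 + x))
(l(N(5), -59) + G) + (13353 - 1*(-6662)) = (4*(-15)*(3 - 1*(-59)) + 1720) + (13353 - 1*(-6662)) = (4*(-15)*(3 + 59) + 1720) + (13353 + 6662) = (4*(-15)*62 + 1720) + 20015 = (-3720 + 1720) + 20015 = -2000 + 20015 = 18015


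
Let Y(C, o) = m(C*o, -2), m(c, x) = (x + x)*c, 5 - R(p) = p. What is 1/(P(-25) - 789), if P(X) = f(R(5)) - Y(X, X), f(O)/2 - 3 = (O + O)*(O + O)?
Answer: 1/1717 ≈ 0.00058241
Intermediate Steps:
R(p) = 5 - p
m(c, x) = 2*c*x (m(c, x) = (2*x)*c = 2*c*x)
Y(C, o) = -4*C*o (Y(C, o) = 2*(C*o)*(-2) = -4*C*o)
f(O) = 6 + 8*O² (f(O) = 6 + 2*((O + O)*(O + O)) = 6 + 2*((2*O)*(2*O)) = 6 + 2*(4*O²) = 6 + 8*O²)
P(X) = 6 + 4*X² (P(X) = (6 + 8*(5 - 1*5)²) - (-4)*X*X = (6 + 8*(5 - 5)²) - (-4)*X² = (6 + 8*0²) + 4*X² = (6 + 8*0) + 4*X² = (6 + 0) + 4*X² = 6 + 4*X²)
1/(P(-25) - 789) = 1/((6 + 4*(-25)²) - 789) = 1/((6 + 4*625) - 789) = 1/((6 + 2500) - 789) = 1/(2506 - 789) = 1/1717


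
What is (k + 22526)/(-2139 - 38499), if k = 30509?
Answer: -53035/40638 ≈ -1.3051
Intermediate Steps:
(k + 22526)/(-2139 - 38499) = (30509 + 22526)/(-2139 - 38499) = 53035/(-40638) = 53035*(-1/40638) = -53035/40638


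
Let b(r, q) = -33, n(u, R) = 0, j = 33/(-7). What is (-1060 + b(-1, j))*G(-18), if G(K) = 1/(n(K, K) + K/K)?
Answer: -1093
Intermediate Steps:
j = -33/7 (j = 33*(-⅐) = -33/7 ≈ -4.7143)
G(K) = 1 (G(K) = 1/(0 + K/K) = 1/(0 + 1) = 1/1 = 1)
(-1060 + b(-1, j))*G(-18) = (-1060 - 33)*1 = -1093*1 = -1093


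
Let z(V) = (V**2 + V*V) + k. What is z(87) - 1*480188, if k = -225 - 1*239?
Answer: -465514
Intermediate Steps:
k = -464 (k = -225 - 239 = -464)
z(V) = -464 + 2*V**2 (z(V) = (V**2 + V*V) - 464 = (V**2 + V**2) - 464 = 2*V**2 - 464 = -464 + 2*V**2)
z(87) - 1*480188 = (-464 + 2*87**2) - 1*480188 = (-464 + 2*7569) - 480188 = (-464 + 15138) - 480188 = 14674 - 480188 = -465514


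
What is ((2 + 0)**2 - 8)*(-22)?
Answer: 88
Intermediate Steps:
((2 + 0)**2 - 8)*(-22) = (2**2 - 8)*(-22) = (4 - 8)*(-22) = -4*(-22) = 88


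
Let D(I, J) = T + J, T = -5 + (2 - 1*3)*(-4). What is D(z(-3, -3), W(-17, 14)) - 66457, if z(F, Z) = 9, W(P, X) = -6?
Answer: -66464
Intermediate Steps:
T = -1 (T = -5 + (2 - 3)*(-4) = -5 - 1*(-4) = -5 + 4 = -1)
D(I, J) = -1 + J
D(z(-3, -3), W(-17, 14)) - 66457 = (-1 - 6) - 66457 = -7 - 66457 = -66464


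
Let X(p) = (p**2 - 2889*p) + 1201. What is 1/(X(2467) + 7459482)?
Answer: 1/6419609 ≈ 1.5577e-7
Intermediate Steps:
X(p) = 1201 + p**2 - 2889*p
1/(X(2467) + 7459482) = 1/((1201 + 2467**2 - 2889*2467) + 7459482) = 1/((1201 + 6086089 - 7127163) + 7459482) = 1/(-1039873 + 7459482) = 1/6419609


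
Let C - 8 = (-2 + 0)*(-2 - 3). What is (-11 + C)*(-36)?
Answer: -252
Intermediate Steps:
C = 18 (C = 8 + (-2 + 0)*(-2 - 3) = 8 - 2*(-5) = 8 + 10 = 18)
(-11 + C)*(-36) = (-11 + 18)*(-36) = 7*(-36) = -252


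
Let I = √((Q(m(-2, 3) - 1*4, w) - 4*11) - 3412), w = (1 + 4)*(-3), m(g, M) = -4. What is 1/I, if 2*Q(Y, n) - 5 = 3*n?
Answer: -I*√869/1738 ≈ -0.016961*I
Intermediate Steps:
w = -15 (w = 5*(-3) = -15)
Q(Y, n) = 5/2 + 3*n/2 (Q(Y, n) = 5/2 + (3*n)/2 = 5/2 + 3*n/2)
I = 2*I*√869 (I = √(((5/2 + (3/2)*(-15)) - 4*11) - 3412) = √(((5/2 - 45/2) - 44) - 3412) = √((-20 - 44) - 3412) = √(-64 - 3412) = √(-3476) = 2*I*√869 ≈ 58.958*I)
1/I = 1/(2*I*√869) = -I*√869/1738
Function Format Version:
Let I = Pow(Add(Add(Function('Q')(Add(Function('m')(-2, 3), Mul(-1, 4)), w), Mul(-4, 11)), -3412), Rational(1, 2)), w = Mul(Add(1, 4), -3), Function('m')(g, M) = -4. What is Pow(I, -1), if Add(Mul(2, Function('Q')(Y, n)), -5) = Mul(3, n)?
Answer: Mul(Rational(-1, 1738), I, Pow(869, Rational(1, 2))) ≈ Mul(-0.016961, I)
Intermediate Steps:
w = -15 (w = Mul(5, -3) = -15)
Function('Q')(Y, n) = Add(Rational(5, 2), Mul(Rational(3, 2), n)) (Function('Q')(Y, n) = Add(Rational(5, 2), Mul(Rational(1, 2), Mul(3, n))) = Add(Rational(5, 2), Mul(Rational(3, 2), n)))
I = Mul(2, I, Pow(869, Rational(1, 2))) (I = Pow(Add(Add(Add(Rational(5, 2), Mul(Rational(3, 2), -15)), Mul(-4, 11)), -3412), Rational(1, 2)) = Pow(Add(Add(Add(Rational(5, 2), Rational(-45, 2)), -44), -3412), Rational(1, 2)) = Pow(Add(Add(-20, -44), -3412), Rational(1, 2)) = Pow(Add(-64, -3412), Rational(1, 2)) = Pow(-3476, Rational(1, 2)) = Mul(2, I, Pow(869, Rational(1, 2))) ≈ Mul(58.958, I))
Pow(I, -1) = Pow(Mul(2, I, Pow(869, Rational(1, 2))), -1) = Mul(Rational(-1, 1738), I, Pow(869, Rational(1, 2)))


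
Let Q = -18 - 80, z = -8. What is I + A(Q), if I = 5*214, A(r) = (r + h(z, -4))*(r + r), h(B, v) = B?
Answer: 21846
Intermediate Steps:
Q = -98
A(r) = 2*r*(-8 + r) (A(r) = (r - 8)*(r + r) = (-8 + r)*(2*r) = 2*r*(-8 + r))
I = 1070
I + A(Q) = 1070 + 2*(-98)*(-8 - 98) = 1070 + 2*(-98)*(-106) = 1070 + 20776 = 21846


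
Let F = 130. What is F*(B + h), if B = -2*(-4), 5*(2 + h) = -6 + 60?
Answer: 2184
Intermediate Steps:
h = 44/5 (h = -2 + (-6 + 60)/5 = -2 + (1/5)*54 = -2 + 54/5 = 44/5 ≈ 8.8000)
B = 8
F*(B + h) = 130*(8 + 44/5) = 130*(84/5) = 2184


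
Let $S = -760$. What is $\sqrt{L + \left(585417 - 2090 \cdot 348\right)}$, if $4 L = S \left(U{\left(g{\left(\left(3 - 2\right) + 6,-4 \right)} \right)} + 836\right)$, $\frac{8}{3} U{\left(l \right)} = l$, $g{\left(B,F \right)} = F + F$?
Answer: $i \sqrt{300173} \approx 547.88 i$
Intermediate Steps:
$g{\left(B,F \right)} = 2 F$
$U{\left(l \right)} = \frac{3 l}{8}$
$L = -158270$ ($L = \frac{\left(-760\right) \left(\frac{3 \cdot 2 \left(-4\right)}{8} + 836\right)}{4} = \frac{\left(-760\right) \left(\frac{3}{8} \left(-8\right) + 836\right)}{4} = \frac{\left(-760\right) \left(-3 + 836\right)}{4} = \frac{\left(-760\right) 833}{4} = \frac{1}{4} \left(-633080\right) = -158270$)
$\sqrt{L + \left(585417 - 2090 \cdot 348\right)} = \sqrt{-158270 + \left(585417 - 2090 \cdot 348\right)} = \sqrt{-158270 + \left(585417 - 727320\right)} = \sqrt{-158270 - 141903} = \sqrt{-300173} = i \sqrt{300173}$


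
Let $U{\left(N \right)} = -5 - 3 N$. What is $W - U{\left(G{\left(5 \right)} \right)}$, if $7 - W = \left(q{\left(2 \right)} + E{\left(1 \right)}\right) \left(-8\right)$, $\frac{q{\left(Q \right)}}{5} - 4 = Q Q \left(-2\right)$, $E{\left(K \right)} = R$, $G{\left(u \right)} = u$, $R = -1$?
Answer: $-141$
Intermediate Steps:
$E{\left(K \right)} = -1$
$q{\left(Q \right)} = 20 - 10 Q^{2}$ ($q{\left(Q \right)} = 20 + 5 Q Q \left(-2\right) = 20 + 5 Q^{2} \left(-2\right) = 20 + 5 \left(- 2 Q^{2}\right) = 20 - 10 Q^{2}$)
$W = -161$ ($W = 7 - \left(\left(20 - 10 \cdot 2^{2}\right) - 1\right) \left(-8\right) = 7 - \left(\left(20 - 40\right) - 1\right) \left(-8\right) = 7 - \left(-20 - 1\right) \left(-8\right) = 7 - \left(-21\right) \left(-8\right) = 7 - 168 = -161$)
$W - U{\left(G{\left(5 \right)} \right)} = -161 - \left(-5 - 15\right) = -161 - -20 = -161 + 20 = -141$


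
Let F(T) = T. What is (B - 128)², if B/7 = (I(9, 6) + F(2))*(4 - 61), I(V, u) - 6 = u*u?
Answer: 312723856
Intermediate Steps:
I(V, u) = 6 + u² (I(V, u) = 6 + u*u = 6 + u²)
B = -17556 (B = 7*(((6 + 6²) + 2)*(4 - 61)) = 7*(((6 + 36) + 2)*(-57)) = 7*((42 + 2)*(-57)) = 7*(44*(-57)) = 7*(-2508) = -17556)
(B - 128)² = (-17556 - 128)² = (-17684)² = 312723856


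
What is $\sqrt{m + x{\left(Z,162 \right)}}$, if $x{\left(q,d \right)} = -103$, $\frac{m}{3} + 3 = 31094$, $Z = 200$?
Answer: $11 \sqrt{770} \approx 305.24$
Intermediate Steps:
$m = 93273$ ($m = -9 + 3 \cdot 31094 = -9 + 93282 = 93273$)
$\sqrt{m + x{\left(Z,162 \right)}} = \sqrt{93273 - 103} = \sqrt{93170} = 11 \sqrt{770}$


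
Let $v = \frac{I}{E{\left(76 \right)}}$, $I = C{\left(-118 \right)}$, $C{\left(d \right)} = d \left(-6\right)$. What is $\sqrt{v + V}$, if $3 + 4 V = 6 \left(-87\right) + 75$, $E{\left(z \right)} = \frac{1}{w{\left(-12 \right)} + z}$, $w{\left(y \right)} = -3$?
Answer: $\frac{\sqrt{206286}}{2} \approx 227.09$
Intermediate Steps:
$E{\left(z \right)} = \frac{1}{-3 + z}$
$C{\left(d \right)} = - 6 d$
$I = 708$ ($I = \left(-6\right) \left(-118\right) = 708$)
$V = - \frac{225}{2}$ ($V = - \frac{3}{4} + \frac{6 \left(-87\right) + 75}{4} = - \frac{3}{4} + \frac{-522 + 75}{4} = - \frac{3}{4} + \frac{1}{4} \left(-447\right) = - \frac{3}{4} - \frac{447}{4} = - \frac{225}{2} \approx -112.5$)
$v = 51684$ ($v = \frac{708}{\frac{1}{-3 + 76}} = \frac{708}{\frac{1}{73}} = 708 \frac{1}{\frac{1}{73}} = 708 \cdot 73 = 51684$)
$\sqrt{v + V} = \sqrt{51684 - \frac{225}{2}} = \sqrt{\frac{103143}{2}} = \frac{\sqrt{206286}}{2}$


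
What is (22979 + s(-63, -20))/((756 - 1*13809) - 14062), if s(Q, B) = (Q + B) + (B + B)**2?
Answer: -24496/27115 ≈ -0.90341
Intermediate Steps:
s(Q, B) = B + Q + 4*B**2 (s(Q, B) = (B + Q) + (2*B)**2 = (B + Q) + 4*B**2 = B + Q + 4*B**2)
(22979 + s(-63, -20))/((756 - 1*13809) - 14062) = (22979 + (-20 - 63 + 4*(-20)**2))/((756 - 1*13809) - 14062) = (22979 + (-20 - 63 + 4*400))/((756 - 13809) - 14062) = (22979 + (-20 - 63 + 1600))/(-13053 - 14062) = (22979 + 1517)/(-27115) = 24496*(-1/27115) = -24496/27115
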